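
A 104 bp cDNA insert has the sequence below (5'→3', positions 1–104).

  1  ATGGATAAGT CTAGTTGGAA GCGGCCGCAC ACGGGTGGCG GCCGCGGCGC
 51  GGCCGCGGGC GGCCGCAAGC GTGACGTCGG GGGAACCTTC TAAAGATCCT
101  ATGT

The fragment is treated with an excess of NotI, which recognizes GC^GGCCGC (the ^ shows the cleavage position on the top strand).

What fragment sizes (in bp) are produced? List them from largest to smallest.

44, 22, 17, 11, 10 bp

NotI sites (GCGGCCGC) start at positions 21, 38, 49, 59.
NotI cuts after base 2 of each site, so after positions 22, 39, 50, 60.
Linear molecule, 4 cuts → 5 fragments:
  1–22 → 22 bp
  23–39 → 17 bp
  40–50 → 11 bp
  51–60 → 10 bp
  61–104 → 44 bp
Sorted largest to smallest: 44, 22, 17, 11, 10 bp.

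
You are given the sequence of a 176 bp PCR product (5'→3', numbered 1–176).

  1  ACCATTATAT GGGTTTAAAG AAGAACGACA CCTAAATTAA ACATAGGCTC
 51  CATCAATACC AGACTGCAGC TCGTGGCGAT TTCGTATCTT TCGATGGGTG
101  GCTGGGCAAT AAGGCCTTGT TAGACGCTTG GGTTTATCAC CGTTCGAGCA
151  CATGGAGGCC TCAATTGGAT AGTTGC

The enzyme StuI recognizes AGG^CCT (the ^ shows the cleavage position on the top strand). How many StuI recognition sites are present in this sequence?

2

AGGCCT occurs starting at positions 112, 156.
StuI cuts at 2 sites.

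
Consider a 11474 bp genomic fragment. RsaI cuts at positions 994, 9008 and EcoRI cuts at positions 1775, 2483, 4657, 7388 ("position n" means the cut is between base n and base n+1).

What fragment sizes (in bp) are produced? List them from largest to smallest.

2731, 2466, 2174, 1620, 994, 781, 708 bp

Combined cut positions (sorted): 994, 1775, 2483, 4657, 7388, 9008.
Linear molecule, 6 cuts → 7 fragments:
  994 − 0 = 994 bp
  1775 − 994 = 781 bp
  2483 − 1775 = 708 bp
  4657 − 2483 = 2174 bp
  7388 − 4657 = 2731 bp
  9008 − 7388 = 1620 bp
  11474 − 9008 = 2466 bp
Sorted largest to smallest: 2731, 2466, 2174, 1620, 994, 781, 708 bp.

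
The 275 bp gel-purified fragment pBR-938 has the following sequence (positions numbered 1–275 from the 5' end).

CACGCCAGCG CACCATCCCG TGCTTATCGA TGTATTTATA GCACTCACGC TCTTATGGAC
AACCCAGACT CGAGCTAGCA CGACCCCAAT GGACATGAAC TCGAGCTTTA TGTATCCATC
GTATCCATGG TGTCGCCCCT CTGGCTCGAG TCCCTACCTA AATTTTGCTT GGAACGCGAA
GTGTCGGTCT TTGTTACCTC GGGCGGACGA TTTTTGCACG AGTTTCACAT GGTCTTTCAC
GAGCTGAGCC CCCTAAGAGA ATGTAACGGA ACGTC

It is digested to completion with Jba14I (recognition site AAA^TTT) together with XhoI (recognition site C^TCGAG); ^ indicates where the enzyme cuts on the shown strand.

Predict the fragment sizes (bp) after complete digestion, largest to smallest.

The Jba14I site (AAATTT) starts at position 160.
Jba14I cuts after base 3 of each site, so after position 162.
XhoI sites (CTCGAG) start at positions 69, 100, 145.
XhoI cuts after the first base of each site, so after positions 69, 100, 145.
Combined cut positions: 69, 100, 145, 162.
Linear molecule, 4 cuts → 5 fragments:
  1–69 → 69 bp
  70–100 → 31 bp
  101–145 → 45 bp
  146–162 → 17 bp
  163–275 → 113 bp
Sorted largest to smallest: 113, 69, 45, 31, 17 bp.

113, 69, 45, 31, 17 bp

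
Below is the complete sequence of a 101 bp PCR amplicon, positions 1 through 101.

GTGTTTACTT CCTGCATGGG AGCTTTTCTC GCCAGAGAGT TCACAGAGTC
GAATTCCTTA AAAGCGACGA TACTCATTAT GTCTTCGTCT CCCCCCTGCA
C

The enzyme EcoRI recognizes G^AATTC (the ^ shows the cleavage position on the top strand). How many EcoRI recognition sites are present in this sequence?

1

GAATTC occurs starting at position 51.
EcoRI cuts at 1 site.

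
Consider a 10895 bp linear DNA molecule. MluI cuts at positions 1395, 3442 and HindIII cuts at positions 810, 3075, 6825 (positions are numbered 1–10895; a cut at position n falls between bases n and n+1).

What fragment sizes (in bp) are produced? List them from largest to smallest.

Combined cut positions (sorted): 810, 1395, 3075, 3442, 6825.
Linear molecule, 5 cuts → 6 fragments:
  810 − 0 = 810 bp
  1395 − 810 = 585 bp
  3075 − 1395 = 1680 bp
  3442 − 3075 = 367 bp
  6825 − 3442 = 3383 bp
  10895 − 6825 = 4070 bp
Sorted largest to smallest: 4070, 3383, 1680, 810, 585, 367 bp.

4070, 3383, 1680, 810, 585, 367 bp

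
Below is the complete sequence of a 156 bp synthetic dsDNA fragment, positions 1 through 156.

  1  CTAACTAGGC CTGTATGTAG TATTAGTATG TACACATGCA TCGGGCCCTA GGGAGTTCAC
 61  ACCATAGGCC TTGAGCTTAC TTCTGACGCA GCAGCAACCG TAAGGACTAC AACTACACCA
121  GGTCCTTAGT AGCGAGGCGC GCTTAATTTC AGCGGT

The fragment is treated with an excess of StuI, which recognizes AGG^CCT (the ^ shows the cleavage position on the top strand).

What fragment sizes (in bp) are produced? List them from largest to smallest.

StuI sites (AGGCCT) start at positions 7, 66.
StuI cuts after base 3 of each site, so after positions 9, 68.
Linear molecule, 2 cuts → 3 fragments:
  1–9 → 9 bp
  10–68 → 59 bp
  69–156 → 88 bp
Sorted largest to smallest: 88, 59, 9 bp.

88, 59, 9 bp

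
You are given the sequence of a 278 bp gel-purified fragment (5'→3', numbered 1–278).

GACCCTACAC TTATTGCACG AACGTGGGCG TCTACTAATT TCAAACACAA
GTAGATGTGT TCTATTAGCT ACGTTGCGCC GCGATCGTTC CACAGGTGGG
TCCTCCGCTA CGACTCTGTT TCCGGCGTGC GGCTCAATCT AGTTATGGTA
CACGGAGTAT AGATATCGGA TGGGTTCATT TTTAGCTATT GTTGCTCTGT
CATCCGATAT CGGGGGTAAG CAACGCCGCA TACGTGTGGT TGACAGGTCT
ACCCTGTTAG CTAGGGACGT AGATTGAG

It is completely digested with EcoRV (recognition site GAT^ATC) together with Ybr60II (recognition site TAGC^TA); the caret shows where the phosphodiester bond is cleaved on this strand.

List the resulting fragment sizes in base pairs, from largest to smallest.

95, 69, 53, 22, 22, 17 bp

EcoRV sites (GATATC) start at positions 162, 206.
EcoRV cuts after base 3 of each site, so after positions 164, 208.
Ybr60II sites (TAGCTA) start at positions 66, 183, 258.
Ybr60II cuts after base 4 of each site, so after positions 69, 186, 261.
Combined cut positions: 69, 164, 186, 208, 261.
Linear molecule, 5 cuts → 6 fragments:
  1–69 → 69 bp
  70–164 → 95 bp
  165–186 → 22 bp
  187–208 → 22 bp
  209–261 → 53 bp
  262–278 → 17 bp
Sorted largest to smallest: 95, 69, 53, 22, 22, 17 bp.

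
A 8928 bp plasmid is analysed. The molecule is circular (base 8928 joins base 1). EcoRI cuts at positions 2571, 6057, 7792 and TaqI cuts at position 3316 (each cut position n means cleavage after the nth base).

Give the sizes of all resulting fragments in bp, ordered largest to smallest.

3707, 2741, 1735, 745 bp

Combined cut positions (sorted): 2571, 3316, 6057, 7792.
Circular molecule, 4 cuts → 4 fragments:
  3316 − 2571 = 745 bp
  6057 − 3316 = 2741 bp
  7792 − 6057 = 1735 bp
  wrap: 8928 − 7792 + 2571 = 3707 bp
Sorted largest to smallest: 3707, 2741, 1735, 745 bp.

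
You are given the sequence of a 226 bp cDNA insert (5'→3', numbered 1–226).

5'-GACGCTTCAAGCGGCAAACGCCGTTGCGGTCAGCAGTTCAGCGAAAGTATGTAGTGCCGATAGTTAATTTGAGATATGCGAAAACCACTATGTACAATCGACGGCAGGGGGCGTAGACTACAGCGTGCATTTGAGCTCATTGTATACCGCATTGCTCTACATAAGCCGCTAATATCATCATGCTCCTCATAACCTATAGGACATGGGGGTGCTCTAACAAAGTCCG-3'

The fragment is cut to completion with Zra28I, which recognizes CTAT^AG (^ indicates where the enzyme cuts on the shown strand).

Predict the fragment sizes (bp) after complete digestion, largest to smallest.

197, 29 bp

The Zra28I site (CTATAG) starts at position 194.
Zra28I cuts after base 4 of each site, so after position 197.
Linear molecule, 1 cut → 2 fragments:
  1–197 → 197 bp
  198–226 → 29 bp
Sorted largest to smallest: 197, 29 bp.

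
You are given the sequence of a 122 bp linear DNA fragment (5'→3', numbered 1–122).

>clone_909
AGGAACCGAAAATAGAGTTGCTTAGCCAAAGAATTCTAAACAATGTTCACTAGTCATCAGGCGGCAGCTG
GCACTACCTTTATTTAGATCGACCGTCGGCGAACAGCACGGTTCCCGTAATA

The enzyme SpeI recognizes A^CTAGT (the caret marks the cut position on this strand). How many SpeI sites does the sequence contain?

1

ACTAGT occurs starting at position 49.
SpeI cuts at 1 site.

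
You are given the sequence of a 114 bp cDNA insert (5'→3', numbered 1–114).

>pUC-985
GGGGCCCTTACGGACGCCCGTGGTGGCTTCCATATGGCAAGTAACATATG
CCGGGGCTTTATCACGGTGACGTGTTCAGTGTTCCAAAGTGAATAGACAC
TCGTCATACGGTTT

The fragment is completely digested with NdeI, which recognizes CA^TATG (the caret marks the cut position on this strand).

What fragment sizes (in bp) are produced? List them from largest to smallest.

NdeI sites (CATATG) start at positions 31, 45.
NdeI cuts after base 2 of each site, so after positions 32, 46.
Linear molecule, 2 cuts → 3 fragments:
  1–32 → 32 bp
  33–46 → 14 bp
  47–114 → 68 bp
Sorted largest to smallest: 68, 32, 14 bp.

68, 32, 14 bp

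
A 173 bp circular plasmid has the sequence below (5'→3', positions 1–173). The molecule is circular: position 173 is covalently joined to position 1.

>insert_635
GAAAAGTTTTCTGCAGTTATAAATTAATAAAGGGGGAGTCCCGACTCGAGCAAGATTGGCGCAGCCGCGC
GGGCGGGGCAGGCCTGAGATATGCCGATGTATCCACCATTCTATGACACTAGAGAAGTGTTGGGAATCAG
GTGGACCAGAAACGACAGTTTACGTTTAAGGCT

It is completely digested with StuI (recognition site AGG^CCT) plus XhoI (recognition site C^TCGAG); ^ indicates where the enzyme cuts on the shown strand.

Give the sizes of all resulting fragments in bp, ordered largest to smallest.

136, 37 bp

The StuI site (AGGCCT) starts at position 80.
StuI cuts after base 3 of each site, so after position 82.
The XhoI site (CTCGAG) starts at position 45.
XhoI cuts after the first base of each site, so after position 45.
Combined cut positions: 45, 82.
Circular molecule, 2 cuts → 2 fragments:
  46–82 → 37 bp
  83–173 then 1–45 → 91 + 45 = 136 bp
Sorted largest to smallest: 136, 37 bp.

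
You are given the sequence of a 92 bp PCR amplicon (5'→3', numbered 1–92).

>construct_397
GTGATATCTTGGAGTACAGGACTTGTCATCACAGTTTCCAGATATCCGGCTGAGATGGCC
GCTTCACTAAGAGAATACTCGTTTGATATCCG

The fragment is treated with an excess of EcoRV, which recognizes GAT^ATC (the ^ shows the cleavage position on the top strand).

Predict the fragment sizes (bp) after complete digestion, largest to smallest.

44, 38, 5, 5 bp

EcoRV sites (GATATC) start at positions 3, 41, 85.
EcoRV cuts after base 3 of each site, so after positions 5, 43, 87.
Linear molecule, 3 cuts → 4 fragments:
  1–5 → 5 bp
  6–43 → 38 bp
  44–87 → 44 bp
  88–92 → 5 bp
Sorted largest to smallest: 44, 38, 5, 5 bp.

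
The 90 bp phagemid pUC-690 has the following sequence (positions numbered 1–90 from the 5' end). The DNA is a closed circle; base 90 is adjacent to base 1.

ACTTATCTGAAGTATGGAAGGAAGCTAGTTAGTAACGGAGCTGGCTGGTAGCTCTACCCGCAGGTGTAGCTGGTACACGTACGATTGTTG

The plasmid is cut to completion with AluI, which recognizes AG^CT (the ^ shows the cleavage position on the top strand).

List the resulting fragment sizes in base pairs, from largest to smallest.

45, 18, 16, 11 bp

AluI sites (AGCT) start at positions 23, 39, 50, 68.
AluI cuts after base 2 of each site, so after positions 24, 40, 51, 69.
Circular molecule, 4 cuts → 4 fragments:
  25–40 → 16 bp
  41–51 → 11 bp
  52–69 → 18 bp
  70–90 then 1–24 → 21 + 24 = 45 bp
Sorted largest to smallest: 45, 18, 16, 11 bp.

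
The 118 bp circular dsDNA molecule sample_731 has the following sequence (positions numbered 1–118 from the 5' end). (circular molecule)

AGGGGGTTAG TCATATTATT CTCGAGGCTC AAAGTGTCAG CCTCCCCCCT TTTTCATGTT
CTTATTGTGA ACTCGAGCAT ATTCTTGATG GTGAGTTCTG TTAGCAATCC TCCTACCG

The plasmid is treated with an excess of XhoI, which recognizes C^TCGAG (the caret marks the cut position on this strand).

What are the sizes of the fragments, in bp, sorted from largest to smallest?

XhoI sites (CTCGAG) start at positions 21, 72.
XhoI cuts after the first base of each site, so after positions 21, 72.
Circular molecule, 2 cuts → 2 fragments:
  22–72 → 51 bp
  73–118 then 1–21 → 46 + 21 = 67 bp
Sorted largest to smallest: 67, 51 bp.

67, 51 bp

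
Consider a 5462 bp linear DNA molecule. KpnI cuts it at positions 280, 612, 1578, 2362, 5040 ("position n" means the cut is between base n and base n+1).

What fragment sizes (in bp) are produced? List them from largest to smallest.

Linear molecule, 5 cuts → 6 fragments:
  280 − 0 = 280 bp
  612 − 280 = 332 bp
  1578 − 612 = 966 bp
  2362 − 1578 = 784 bp
  5040 − 2362 = 2678 bp
  5462 − 5040 = 422 bp
Sorted largest to smallest: 2678, 966, 784, 422, 332, 280 bp.

2678, 966, 784, 422, 332, 280 bp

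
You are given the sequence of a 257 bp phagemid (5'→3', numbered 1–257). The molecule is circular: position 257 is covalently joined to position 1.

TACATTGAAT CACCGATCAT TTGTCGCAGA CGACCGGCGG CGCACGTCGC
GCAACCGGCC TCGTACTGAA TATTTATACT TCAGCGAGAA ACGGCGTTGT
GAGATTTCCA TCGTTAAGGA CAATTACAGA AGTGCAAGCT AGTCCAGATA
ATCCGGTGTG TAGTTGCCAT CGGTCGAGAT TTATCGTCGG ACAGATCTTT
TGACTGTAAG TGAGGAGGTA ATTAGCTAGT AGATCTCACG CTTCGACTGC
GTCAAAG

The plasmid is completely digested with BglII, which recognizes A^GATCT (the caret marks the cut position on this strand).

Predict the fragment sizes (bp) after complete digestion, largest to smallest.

219, 38 bp

BglII sites (AGATCT) start at positions 193, 231.
BglII cuts after the first base of each site, so after positions 193, 231.
Circular molecule, 2 cuts → 2 fragments:
  194–231 → 38 bp
  232–257 then 1–193 → 26 + 193 = 219 bp
Sorted largest to smallest: 219, 38 bp.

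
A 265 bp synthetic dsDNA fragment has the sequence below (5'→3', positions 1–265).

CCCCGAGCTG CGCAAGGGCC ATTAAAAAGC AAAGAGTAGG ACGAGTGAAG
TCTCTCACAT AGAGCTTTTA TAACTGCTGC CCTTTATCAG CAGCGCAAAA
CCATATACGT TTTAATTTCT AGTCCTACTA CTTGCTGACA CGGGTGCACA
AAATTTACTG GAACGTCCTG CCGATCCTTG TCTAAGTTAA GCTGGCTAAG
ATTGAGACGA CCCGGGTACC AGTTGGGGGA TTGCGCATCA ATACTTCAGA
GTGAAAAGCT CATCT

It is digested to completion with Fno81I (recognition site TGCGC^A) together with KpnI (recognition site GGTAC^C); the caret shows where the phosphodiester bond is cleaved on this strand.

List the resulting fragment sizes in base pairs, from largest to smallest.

206, 29, 17, 13 bp

Fno81I sites (TGCGCA) start at positions 9, 232.
Fno81I cuts after base 5 of each site (before the last base), so after positions 13, 236.
The KpnI site (GGTACC) starts at position 215.
KpnI cuts after base 5 of each site (before the last base), so after position 219.
Combined cut positions: 13, 219, 236.
Linear molecule, 3 cuts → 4 fragments:
  1–13 → 13 bp
  14–219 → 206 bp
  220–236 → 17 bp
  237–265 → 29 bp
Sorted largest to smallest: 206, 29, 17, 13 bp.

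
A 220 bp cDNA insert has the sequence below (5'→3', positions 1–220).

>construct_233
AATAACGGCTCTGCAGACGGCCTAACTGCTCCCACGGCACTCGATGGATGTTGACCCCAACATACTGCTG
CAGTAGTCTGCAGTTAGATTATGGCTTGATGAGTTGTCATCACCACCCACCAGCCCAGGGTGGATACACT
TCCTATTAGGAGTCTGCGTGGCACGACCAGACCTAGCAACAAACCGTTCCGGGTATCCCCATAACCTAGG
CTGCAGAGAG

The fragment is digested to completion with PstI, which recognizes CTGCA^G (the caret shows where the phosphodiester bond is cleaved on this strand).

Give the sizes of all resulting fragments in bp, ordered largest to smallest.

PstI sites (CTGCAG) start at positions 11, 68, 78, 211.
PstI cuts after base 5 of each site (before the last base), so after positions 15, 72, 82, 215.
Linear molecule, 4 cuts → 5 fragments:
  1–15 → 15 bp
  16–72 → 57 bp
  73–82 → 10 bp
  83–215 → 133 bp
  216–220 → 5 bp
Sorted largest to smallest: 133, 57, 15, 10, 5 bp.

133, 57, 15, 10, 5 bp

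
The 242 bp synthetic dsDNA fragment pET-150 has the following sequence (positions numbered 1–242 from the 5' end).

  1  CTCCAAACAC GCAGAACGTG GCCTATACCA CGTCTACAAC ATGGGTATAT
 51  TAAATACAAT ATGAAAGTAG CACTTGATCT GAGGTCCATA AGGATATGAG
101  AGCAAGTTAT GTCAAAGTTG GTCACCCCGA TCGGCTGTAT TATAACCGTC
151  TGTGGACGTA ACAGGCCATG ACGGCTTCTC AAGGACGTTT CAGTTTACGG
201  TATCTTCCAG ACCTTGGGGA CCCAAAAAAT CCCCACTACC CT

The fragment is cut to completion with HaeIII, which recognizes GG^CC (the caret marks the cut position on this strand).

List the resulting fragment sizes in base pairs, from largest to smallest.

HaeIII sites (GGCC) start at positions 20, 164.
HaeIII cuts after base 2 of each site, so after positions 21, 165.
Linear molecule, 2 cuts → 3 fragments:
  1–21 → 21 bp
  22–165 → 144 bp
  166–242 → 77 bp
Sorted largest to smallest: 144, 77, 21 bp.

144, 77, 21 bp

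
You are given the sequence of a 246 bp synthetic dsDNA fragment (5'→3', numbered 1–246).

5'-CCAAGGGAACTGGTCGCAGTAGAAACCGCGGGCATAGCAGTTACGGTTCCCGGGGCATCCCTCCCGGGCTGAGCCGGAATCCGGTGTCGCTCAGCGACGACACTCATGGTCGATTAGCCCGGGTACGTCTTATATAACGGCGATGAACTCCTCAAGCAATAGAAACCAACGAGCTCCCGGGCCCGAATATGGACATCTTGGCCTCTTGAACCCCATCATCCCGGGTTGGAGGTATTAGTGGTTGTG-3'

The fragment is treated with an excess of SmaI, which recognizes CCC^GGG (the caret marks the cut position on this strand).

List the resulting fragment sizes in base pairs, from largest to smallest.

58, 55, 51, 44, 24, 14 bp

SmaI sites (CCCGGG) start at positions 49, 63, 118, 176, 220.
SmaI cuts after base 3 of each site, so after positions 51, 65, 120, 178, 222.
Linear molecule, 5 cuts → 6 fragments:
  1–51 → 51 bp
  52–65 → 14 bp
  66–120 → 55 bp
  121–178 → 58 bp
  179–222 → 44 bp
  223–246 → 24 bp
Sorted largest to smallest: 58, 55, 51, 44, 24, 14 bp.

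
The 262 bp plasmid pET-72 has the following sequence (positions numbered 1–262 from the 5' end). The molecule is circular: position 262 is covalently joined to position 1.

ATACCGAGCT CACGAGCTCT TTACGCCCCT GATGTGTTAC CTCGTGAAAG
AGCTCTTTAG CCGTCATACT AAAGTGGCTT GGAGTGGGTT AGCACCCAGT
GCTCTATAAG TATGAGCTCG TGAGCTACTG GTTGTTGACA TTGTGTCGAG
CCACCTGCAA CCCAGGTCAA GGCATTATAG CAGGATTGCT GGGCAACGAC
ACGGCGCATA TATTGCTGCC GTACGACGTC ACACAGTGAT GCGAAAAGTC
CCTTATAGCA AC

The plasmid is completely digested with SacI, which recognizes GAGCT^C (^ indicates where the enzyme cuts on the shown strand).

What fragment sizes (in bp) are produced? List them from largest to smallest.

SacI sites (GAGCTC) start at positions 6, 14, 50, 114.
SacI cuts after base 5 of each site (before the last base), so after positions 10, 18, 54, 118.
Circular molecule, 4 cuts → 4 fragments:
  11–18 → 8 bp
  19–54 → 36 bp
  55–118 → 64 bp
  119–262 then 1–10 → 144 + 10 = 154 bp
Sorted largest to smallest: 154, 64, 36, 8 bp.

154, 64, 36, 8 bp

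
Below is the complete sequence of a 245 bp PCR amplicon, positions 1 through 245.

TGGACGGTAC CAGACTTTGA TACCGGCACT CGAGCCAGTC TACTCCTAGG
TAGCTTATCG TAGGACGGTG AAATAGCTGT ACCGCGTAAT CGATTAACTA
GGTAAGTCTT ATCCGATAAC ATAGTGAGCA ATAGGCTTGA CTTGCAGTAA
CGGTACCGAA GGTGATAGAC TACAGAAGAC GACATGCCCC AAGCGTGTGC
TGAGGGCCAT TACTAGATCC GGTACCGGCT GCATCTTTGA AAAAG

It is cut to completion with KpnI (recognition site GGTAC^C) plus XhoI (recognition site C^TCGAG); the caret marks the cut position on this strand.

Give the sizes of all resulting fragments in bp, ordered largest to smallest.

127, 69, 20, 19, 10 bp

KpnI sites (GGTACC) start at positions 6, 152, 221.
KpnI cuts after base 5 of each site (before the last base), so after positions 10, 156, 225.
The XhoI site (CTCGAG) starts at position 29.
XhoI cuts after the first base of each site, so after position 29.
Combined cut positions: 10, 29, 156, 225.
Linear molecule, 4 cuts → 5 fragments:
  1–10 → 10 bp
  11–29 → 19 bp
  30–156 → 127 bp
  157–225 → 69 bp
  226–245 → 20 bp
Sorted largest to smallest: 127, 69, 20, 19, 10 bp.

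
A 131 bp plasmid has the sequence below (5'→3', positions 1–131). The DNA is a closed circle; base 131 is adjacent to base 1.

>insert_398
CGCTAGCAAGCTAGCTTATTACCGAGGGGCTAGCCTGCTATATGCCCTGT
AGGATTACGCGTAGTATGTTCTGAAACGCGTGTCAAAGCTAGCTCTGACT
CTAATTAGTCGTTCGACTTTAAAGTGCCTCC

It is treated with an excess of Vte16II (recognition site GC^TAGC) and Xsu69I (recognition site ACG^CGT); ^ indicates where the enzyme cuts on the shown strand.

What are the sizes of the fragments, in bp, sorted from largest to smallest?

45, 29, 19, 19, 11, 8 bp

Vte16II sites (GCTAGC) start at positions 2, 10, 29, 88.
Vte16II cuts after base 2 of each site, so after positions 3, 11, 30, 89.
Xsu69I sites (ACGCGT) start at positions 57, 76.
Xsu69I cuts after base 3 of each site, so after positions 59, 78.
Combined cut positions: 3, 11, 30, 59, 78, 89.
Circular molecule, 6 cuts → 6 fragments:
  4–11 → 8 bp
  12–30 → 19 bp
  31–59 → 29 bp
  60–78 → 19 bp
  79–89 → 11 bp
  90–131 then 1–3 → 42 + 3 = 45 bp
Sorted largest to smallest: 45, 29, 19, 19, 11, 8 bp.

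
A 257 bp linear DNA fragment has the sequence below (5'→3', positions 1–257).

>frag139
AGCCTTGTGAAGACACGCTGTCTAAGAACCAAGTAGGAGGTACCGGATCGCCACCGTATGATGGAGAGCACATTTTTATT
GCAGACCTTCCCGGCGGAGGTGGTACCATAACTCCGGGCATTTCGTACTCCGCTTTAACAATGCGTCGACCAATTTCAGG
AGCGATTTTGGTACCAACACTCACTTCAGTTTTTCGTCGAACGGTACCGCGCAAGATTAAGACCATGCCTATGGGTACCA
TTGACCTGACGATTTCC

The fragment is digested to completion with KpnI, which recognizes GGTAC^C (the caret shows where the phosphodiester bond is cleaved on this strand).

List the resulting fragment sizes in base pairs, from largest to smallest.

68, 63, 43, 33, 31, 19 bp

KpnI sites (GGTACC) start at positions 39, 102, 170, 203, 234.
KpnI cuts after base 5 of each site (before the last base), so after positions 43, 106, 174, 207, 238.
Linear molecule, 5 cuts → 6 fragments:
  1–43 → 43 bp
  44–106 → 63 bp
  107–174 → 68 bp
  175–207 → 33 bp
  208–238 → 31 bp
  239–257 → 19 bp
Sorted largest to smallest: 68, 63, 43, 33, 31, 19 bp.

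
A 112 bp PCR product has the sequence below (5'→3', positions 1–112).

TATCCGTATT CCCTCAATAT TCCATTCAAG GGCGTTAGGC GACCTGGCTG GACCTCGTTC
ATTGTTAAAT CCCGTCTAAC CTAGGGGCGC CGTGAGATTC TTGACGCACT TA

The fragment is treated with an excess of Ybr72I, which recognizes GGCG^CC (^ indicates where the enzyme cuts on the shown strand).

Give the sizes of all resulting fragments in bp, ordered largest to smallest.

89, 23 bp

The Ybr72I site (GGCGCC) starts at position 86.
Ybr72I cuts after base 4 of each site, so after position 89.
Linear molecule, 1 cut → 2 fragments:
  1–89 → 89 bp
  90–112 → 23 bp
Sorted largest to smallest: 89, 23 bp.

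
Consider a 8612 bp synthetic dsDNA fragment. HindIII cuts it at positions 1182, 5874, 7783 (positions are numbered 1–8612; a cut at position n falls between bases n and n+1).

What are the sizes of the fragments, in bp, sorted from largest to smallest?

4692, 1909, 1182, 829 bp

Linear molecule, 3 cuts → 4 fragments:
  1182 − 0 = 1182 bp
  5874 − 1182 = 4692 bp
  7783 − 5874 = 1909 bp
  8612 − 7783 = 829 bp
Sorted largest to smallest: 4692, 1909, 1182, 829 bp.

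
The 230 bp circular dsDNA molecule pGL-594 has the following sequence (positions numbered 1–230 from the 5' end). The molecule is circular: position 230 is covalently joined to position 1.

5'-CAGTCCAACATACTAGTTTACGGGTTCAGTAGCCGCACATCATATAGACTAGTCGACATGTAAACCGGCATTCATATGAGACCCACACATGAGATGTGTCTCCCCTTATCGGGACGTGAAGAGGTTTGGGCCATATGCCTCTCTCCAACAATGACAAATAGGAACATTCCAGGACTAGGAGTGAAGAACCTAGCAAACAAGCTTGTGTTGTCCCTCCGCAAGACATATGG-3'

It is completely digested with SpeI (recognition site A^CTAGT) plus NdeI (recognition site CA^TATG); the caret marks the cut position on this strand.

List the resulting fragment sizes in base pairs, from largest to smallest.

92, 59, 36, 26, 17 bp

SpeI sites (ACTAGT) start at positions 12, 48.
SpeI cuts after the first base of each site, so after positions 12, 48.
NdeI sites (CATATG) start at positions 73, 132, 224.
NdeI cuts after base 2 of each site, so after positions 74, 133, 225.
Combined cut positions: 12, 48, 74, 133, 225.
Circular molecule, 5 cuts → 5 fragments:
  13–48 → 36 bp
  49–74 → 26 bp
  75–133 → 59 bp
  134–225 → 92 bp
  226–230 then 1–12 → 5 + 12 = 17 bp
Sorted largest to smallest: 92, 59, 36, 26, 17 bp.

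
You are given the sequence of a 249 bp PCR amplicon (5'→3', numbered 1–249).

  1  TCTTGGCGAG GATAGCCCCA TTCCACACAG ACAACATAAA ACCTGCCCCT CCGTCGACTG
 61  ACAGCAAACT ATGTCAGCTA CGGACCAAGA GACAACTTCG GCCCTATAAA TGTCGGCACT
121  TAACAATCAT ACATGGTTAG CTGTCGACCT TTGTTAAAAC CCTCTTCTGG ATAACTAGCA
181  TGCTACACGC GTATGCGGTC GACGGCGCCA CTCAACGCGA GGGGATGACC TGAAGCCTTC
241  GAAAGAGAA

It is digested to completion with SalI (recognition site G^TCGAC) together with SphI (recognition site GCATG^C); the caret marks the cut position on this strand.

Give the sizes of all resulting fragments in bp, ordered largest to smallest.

90, 53, 51, 39, 16 bp

SalI sites (GTCGAC) start at positions 53, 143, 198.
SalI cuts after the first base of each site, so after positions 53, 143, 198.
The SphI site (GCATGC) starts at position 178.
SphI cuts after base 5 of each site (before the last base), so after position 182.
Combined cut positions: 53, 143, 182, 198.
Linear molecule, 4 cuts → 5 fragments:
  1–53 → 53 bp
  54–143 → 90 bp
  144–182 → 39 bp
  183–198 → 16 bp
  199–249 → 51 bp
Sorted largest to smallest: 90, 53, 51, 39, 16 bp.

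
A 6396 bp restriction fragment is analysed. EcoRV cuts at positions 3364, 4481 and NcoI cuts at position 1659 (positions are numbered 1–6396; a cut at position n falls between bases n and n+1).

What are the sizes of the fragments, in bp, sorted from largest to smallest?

1915, 1705, 1659, 1117 bp

Combined cut positions (sorted): 1659, 3364, 4481.
Linear molecule, 3 cuts → 4 fragments:
  1659 − 0 = 1659 bp
  3364 − 1659 = 1705 bp
  4481 − 3364 = 1117 bp
  6396 − 4481 = 1915 bp
Sorted largest to smallest: 1915, 1705, 1659, 1117 bp.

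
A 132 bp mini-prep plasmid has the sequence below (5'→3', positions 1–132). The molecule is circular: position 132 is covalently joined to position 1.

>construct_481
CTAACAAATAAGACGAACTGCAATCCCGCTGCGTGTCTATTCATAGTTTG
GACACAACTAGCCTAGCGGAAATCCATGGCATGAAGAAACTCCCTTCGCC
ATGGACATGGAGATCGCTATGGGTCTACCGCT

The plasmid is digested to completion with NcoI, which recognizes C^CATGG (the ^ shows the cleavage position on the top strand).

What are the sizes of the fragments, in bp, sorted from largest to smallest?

107, 25 bp

NcoI sites (CCATGG) start at positions 74, 99.
NcoI cuts after the first base of each site, so after positions 74, 99.
Circular molecule, 2 cuts → 2 fragments:
  75–99 → 25 bp
  100–132 then 1–74 → 33 + 74 = 107 bp
Sorted largest to smallest: 107, 25 bp.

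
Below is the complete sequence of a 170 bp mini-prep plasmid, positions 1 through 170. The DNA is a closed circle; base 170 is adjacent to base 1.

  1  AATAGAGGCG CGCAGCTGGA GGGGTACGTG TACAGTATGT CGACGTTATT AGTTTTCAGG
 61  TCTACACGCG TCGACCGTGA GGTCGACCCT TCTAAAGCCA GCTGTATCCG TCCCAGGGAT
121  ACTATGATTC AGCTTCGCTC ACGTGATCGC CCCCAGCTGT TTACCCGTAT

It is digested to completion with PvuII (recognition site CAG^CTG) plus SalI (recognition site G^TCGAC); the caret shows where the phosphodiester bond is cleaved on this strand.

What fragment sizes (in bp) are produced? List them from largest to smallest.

PvuII sites (CAGCTG) start at positions 13, 99, 154.
PvuII cuts after base 3 of each site, so after positions 15, 101, 156.
SalI sites (GTCGAC) start at positions 39, 70, 82.
SalI cuts after the first base of each site, so after positions 39, 70, 82.
Combined cut positions: 15, 39, 70, 82, 101, 156.
Circular molecule, 6 cuts → 6 fragments:
  16–39 → 24 bp
  40–70 → 31 bp
  71–82 → 12 bp
  83–101 → 19 bp
  102–156 → 55 bp
  157–170 then 1–15 → 14 + 15 = 29 bp
Sorted largest to smallest: 55, 31, 29, 24, 19, 12 bp.

55, 31, 29, 24, 19, 12 bp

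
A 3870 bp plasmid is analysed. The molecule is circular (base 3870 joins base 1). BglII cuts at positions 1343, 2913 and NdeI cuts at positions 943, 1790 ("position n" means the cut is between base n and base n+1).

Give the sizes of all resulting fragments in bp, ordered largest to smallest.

1900, 1123, 447, 400 bp

Combined cut positions (sorted): 943, 1343, 1790, 2913.
Circular molecule, 4 cuts → 4 fragments:
  1343 − 943 = 400 bp
  1790 − 1343 = 447 bp
  2913 − 1790 = 1123 bp
  wrap: 3870 − 2913 + 943 = 1900 bp
Sorted largest to smallest: 1900, 1123, 447, 400 bp.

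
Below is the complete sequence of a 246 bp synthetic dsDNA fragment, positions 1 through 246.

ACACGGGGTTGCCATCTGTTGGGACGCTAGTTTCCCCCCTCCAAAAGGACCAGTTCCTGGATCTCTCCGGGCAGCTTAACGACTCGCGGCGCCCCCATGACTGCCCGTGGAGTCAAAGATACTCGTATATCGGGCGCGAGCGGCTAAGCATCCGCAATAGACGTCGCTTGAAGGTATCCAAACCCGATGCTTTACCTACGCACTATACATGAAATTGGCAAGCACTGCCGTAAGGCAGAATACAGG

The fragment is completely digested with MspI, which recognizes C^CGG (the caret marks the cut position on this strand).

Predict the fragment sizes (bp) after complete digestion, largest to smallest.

179, 67 bp

The MspI site (CCGG) starts at position 67.
MspI cuts after the first base of each site, so after position 67.
Linear molecule, 1 cut → 2 fragments:
  1–67 → 67 bp
  68–246 → 179 bp
Sorted largest to smallest: 179, 67 bp.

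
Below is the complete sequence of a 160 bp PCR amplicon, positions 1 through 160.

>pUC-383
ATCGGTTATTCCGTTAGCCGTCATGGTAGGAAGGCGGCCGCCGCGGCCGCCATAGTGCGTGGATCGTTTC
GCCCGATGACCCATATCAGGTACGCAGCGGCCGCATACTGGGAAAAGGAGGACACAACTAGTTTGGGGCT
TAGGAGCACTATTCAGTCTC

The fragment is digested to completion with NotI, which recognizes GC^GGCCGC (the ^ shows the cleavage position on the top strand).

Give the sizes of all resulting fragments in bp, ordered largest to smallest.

NotI sites (GCGGCCGC) start at positions 34, 43, 97.
NotI cuts after base 2 of each site, so after positions 35, 44, 98.
Linear molecule, 3 cuts → 4 fragments:
  1–35 → 35 bp
  36–44 → 9 bp
  45–98 → 54 bp
  99–160 → 62 bp
Sorted largest to smallest: 62, 54, 35, 9 bp.

62, 54, 35, 9 bp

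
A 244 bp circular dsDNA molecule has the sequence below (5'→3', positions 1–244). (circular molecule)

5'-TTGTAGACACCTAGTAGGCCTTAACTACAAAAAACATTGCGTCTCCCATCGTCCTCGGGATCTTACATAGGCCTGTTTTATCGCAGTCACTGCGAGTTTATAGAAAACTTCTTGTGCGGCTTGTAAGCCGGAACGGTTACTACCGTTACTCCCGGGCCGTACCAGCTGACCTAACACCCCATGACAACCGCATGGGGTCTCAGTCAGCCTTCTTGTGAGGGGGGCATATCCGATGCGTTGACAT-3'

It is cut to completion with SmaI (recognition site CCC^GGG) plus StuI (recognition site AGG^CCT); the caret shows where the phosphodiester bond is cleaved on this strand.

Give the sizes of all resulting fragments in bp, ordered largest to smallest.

The SmaI site (CCCGGG) starts at position 151.
SmaI cuts after base 3 of each site, so after position 153.
StuI sites (AGGCCT) start at positions 16, 69.
StuI cuts after base 3 of each site, so after positions 18, 71.
Combined cut positions: 18, 71, 153.
Circular molecule, 3 cuts → 3 fragments:
  19–71 → 53 bp
  72–153 → 82 bp
  154–244 then 1–18 → 91 + 18 = 109 bp
Sorted largest to smallest: 109, 82, 53 bp.

109, 82, 53 bp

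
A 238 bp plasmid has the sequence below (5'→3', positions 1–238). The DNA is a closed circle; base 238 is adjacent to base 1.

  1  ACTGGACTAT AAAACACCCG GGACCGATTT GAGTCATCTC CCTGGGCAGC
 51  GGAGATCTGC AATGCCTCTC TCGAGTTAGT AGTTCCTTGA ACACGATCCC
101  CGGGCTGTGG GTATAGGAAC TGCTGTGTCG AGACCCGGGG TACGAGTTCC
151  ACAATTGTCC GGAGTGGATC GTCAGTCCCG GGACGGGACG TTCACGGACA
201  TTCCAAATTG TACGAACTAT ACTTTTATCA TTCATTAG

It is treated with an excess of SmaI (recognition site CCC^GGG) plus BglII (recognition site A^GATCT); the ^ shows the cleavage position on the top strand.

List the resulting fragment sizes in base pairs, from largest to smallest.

SmaI sites (CCCGGG) start at positions 17, 99, 134, 177.
SmaI cuts after base 3 of each site, so after positions 19, 101, 136, 179.
The BglII site (AGATCT) starts at position 53.
BglII cuts after the first base of each site, so after position 53.
Combined cut positions: 19, 53, 101, 136, 179.
Circular molecule, 5 cuts → 5 fragments:
  20–53 → 34 bp
  54–101 → 48 bp
  102–136 → 35 bp
  137–179 → 43 bp
  180–238 then 1–19 → 59 + 19 = 78 bp
Sorted largest to smallest: 78, 48, 43, 35, 34 bp.

78, 48, 43, 35, 34 bp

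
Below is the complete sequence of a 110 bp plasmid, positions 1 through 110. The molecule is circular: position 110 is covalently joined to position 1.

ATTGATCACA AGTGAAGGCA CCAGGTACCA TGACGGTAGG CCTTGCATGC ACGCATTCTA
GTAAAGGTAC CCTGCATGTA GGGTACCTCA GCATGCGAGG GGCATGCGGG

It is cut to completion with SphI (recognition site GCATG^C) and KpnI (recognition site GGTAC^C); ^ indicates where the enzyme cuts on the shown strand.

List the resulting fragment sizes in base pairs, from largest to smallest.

32, 21, 21, 16, 11, 9 bp

SphI sites (GCATGC) start at positions 45, 91, 102.
SphI cuts after base 5 of each site (before the last base), so after positions 49, 95, 106.
KpnI sites (GGTACC) start at positions 24, 66, 82.
KpnI cuts after base 5 of each site (before the last base), so after positions 28, 70, 86.
Combined cut positions: 28, 49, 70, 86, 95, 106.
Circular molecule, 6 cuts → 6 fragments:
  29–49 → 21 bp
  50–70 → 21 bp
  71–86 → 16 bp
  87–95 → 9 bp
  96–106 → 11 bp
  107–110 then 1–28 → 4 + 28 = 32 bp
Sorted largest to smallest: 32, 21, 21, 16, 11, 9 bp.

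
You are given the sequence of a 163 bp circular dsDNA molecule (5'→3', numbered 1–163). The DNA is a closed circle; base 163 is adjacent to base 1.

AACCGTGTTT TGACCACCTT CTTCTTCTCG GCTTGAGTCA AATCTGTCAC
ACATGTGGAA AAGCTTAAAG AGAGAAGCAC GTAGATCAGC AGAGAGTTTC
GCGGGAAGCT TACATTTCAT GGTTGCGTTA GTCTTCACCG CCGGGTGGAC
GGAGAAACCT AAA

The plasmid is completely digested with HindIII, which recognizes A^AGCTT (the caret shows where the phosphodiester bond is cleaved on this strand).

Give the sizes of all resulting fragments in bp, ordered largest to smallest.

118, 45 bp

HindIII sites (AAGCTT) start at positions 61, 106.
HindIII cuts after the first base of each site, so after positions 61, 106.
Circular molecule, 2 cuts → 2 fragments:
  62–106 → 45 bp
  107–163 then 1–61 → 57 + 61 = 118 bp
Sorted largest to smallest: 118, 45 bp.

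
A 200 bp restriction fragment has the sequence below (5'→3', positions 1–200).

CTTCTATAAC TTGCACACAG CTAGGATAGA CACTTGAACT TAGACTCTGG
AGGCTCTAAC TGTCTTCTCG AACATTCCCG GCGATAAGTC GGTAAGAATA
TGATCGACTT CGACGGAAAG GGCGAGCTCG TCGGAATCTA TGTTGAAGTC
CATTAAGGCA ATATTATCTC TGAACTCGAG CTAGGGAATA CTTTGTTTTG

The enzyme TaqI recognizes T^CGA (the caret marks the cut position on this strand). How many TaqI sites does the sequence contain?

TCGA occurs starting at positions 68, 104, 110, 176.
TaqI cuts at 4 sites.

4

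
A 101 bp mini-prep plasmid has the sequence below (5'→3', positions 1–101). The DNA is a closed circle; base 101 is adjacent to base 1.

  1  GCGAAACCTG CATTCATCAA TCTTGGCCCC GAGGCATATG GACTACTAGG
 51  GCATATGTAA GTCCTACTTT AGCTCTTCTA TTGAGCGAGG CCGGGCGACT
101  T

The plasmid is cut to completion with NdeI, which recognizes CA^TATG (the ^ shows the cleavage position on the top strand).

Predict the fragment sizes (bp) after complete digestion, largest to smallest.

84, 17 bp

NdeI sites (CATATG) start at positions 35, 52.
NdeI cuts after base 2 of each site, so after positions 36, 53.
Circular molecule, 2 cuts → 2 fragments:
  37–53 → 17 bp
  54–101 then 1–36 → 48 + 36 = 84 bp
Sorted largest to smallest: 84, 17 bp.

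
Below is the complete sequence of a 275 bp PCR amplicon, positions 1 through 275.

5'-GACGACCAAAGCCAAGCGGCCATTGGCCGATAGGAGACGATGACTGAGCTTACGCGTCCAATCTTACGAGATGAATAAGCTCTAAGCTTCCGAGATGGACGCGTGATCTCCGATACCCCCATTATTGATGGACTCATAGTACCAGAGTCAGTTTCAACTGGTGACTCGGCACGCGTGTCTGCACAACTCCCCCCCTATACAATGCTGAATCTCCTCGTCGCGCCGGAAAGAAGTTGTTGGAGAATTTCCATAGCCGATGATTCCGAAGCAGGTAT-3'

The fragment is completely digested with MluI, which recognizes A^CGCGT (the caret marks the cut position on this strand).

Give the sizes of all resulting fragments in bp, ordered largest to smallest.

MluI sites (ACGCGT) start at positions 52, 99, 171.
MluI cuts after the first base of each site, so after positions 52, 99, 171.
Linear molecule, 3 cuts → 4 fragments:
  1–52 → 52 bp
  53–99 → 47 bp
  100–171 → 72 bp
  172–275 → 104 bp
Sorted largest to smallest: 104, 72, 52, 47 bp.

104, 72, 52, 47 bp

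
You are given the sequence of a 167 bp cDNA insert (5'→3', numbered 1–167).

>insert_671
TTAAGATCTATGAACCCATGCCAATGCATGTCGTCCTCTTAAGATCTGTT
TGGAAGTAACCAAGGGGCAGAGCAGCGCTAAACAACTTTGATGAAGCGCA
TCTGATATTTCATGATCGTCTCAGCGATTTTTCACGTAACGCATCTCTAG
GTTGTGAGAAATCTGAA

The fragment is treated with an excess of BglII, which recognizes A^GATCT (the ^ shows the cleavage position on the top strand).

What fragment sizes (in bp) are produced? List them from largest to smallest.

125, 38, 4 bp

BglII sites (AGATCT) start at positions 4, 42.
BglII cuts after the first base of each site, so after positions 4, 42.
Linear molecule, 2 cuts → 3 fragments:
  1–4 → 4 bp
  5–42 → 38 bp
  43–167 → 125 bp
Sorted largest to smallest: 125, 38, 4 bp.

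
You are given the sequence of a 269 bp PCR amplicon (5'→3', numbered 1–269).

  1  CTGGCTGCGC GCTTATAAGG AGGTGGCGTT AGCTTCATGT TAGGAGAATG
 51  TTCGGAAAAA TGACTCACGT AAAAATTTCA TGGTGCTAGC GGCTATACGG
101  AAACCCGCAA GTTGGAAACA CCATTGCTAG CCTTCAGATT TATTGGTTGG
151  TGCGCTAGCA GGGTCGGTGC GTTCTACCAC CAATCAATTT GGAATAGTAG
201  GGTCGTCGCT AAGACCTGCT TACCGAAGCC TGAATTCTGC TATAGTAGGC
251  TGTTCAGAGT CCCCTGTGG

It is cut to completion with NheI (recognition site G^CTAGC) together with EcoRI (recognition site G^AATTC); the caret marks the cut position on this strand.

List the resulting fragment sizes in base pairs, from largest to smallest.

NheI sites (GCTAGC) start at positions 85, 126, 154.
NheI cuts after the first base of each site, so after positions 85, 126, 154.
The EcoRI site (GAATTC) starts at position 232.
EcoRI cuts after the first base of each site, so after position 232.
Combined cut positions: 85, 126, 154, 232.
Linear molecule, 4 cuts → 5 fragments:
  1–85 → 85 bp
  86–126 → 41 bp
  127–154 → 28 bp
  155–232 → 78 bp
  233–269 → 37 bp
Sorted largest to smallest: 85, 78, 41, 37, 28 bp.

85, 78, 41, 37, 28 bp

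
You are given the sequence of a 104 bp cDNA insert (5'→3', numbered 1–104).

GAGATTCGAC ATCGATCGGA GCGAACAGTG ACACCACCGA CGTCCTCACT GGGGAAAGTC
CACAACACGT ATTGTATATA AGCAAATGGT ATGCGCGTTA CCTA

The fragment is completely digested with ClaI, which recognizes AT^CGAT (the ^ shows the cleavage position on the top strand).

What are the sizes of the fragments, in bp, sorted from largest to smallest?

92, 12 bp

The ClaI site (ATCGAT) starts at position 11.
ClaI cuts after base 2 of each site, so after position 12.
Linear molecule, 1 cut → 2 fragments:
  1–12 → 12 bp
  13–104 → 92 bp
Sorted largest to smallest: 92, 12 bp.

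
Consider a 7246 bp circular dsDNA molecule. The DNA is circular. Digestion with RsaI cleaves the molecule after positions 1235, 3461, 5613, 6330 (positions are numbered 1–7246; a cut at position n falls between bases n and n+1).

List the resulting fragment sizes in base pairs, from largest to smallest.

Circular molecule, 4 cuts → 4 fragments:
  3461 − 1235 = 2226 bp
  5613 − 3461 = 2152 bp
  6330 − 5613 = 717 bp
  wrap: 7246 − 6330 + 1235 = 2151 bp
Sorted largest to smallest: 2226, 2152, 2151, 717 bp.

2226, 2152, 2151, 717 bp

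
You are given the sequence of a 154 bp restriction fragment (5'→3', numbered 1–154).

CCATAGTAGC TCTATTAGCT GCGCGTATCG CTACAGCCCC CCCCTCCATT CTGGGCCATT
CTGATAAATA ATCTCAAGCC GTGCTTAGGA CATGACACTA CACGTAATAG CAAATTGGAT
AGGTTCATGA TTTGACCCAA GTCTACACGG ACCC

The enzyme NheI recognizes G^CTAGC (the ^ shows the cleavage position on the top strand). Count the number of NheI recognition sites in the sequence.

0

No occurrence of GCTAGC is present in the sequence.
NheI does not cut: 0 sites.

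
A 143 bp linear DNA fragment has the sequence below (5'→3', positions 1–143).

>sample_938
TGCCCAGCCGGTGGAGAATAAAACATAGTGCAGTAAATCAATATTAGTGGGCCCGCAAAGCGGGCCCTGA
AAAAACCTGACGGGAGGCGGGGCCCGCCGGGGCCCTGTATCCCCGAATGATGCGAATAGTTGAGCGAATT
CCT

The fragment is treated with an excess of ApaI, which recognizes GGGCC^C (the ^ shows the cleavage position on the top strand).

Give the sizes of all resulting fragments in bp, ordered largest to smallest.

ApaI sites (GGGCCC) start at positions 49, 62, 90, 100.
ApaI cuts after base 5 of each site (before the last base), so after positions 53, 66, 94, 104.
Linear molecule, 4 cuts → 5 fragments:
  1–53 → 53 bp
  54–66 → 13 bp
  67–94 → 28 bp
  95–104 → 10 bp
  105–143 → 39 bp
Sorted largest to smallest: 53, 39, 28, 13, 10 bp.

53, 39, 28, 13, 10 bp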